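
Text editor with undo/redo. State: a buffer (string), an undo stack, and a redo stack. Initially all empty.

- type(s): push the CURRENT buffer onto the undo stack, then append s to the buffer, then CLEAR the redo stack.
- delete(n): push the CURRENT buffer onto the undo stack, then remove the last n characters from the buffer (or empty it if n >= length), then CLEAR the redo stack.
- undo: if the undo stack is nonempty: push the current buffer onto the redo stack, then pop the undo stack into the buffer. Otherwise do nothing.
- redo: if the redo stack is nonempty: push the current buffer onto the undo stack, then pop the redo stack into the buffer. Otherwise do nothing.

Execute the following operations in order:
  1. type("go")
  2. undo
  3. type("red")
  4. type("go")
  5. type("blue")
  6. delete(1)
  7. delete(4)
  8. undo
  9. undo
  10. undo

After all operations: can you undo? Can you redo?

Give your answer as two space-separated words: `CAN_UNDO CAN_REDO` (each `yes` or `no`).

After op 1 (type): buf='go' undo_depth=1 redo_depth=0
After op 2 (undo): buf='(empty)' undo_depth=0 redo_depth=1
After op 3 (type): buf='red' undo_depth=1 redo_depth=0
After op 4 (type): buf='redgo' undo_depth=2 redo_depth=0
After op 5 (type): buf='redgoblue' undo_depth=3 redo_depth=0
After op 6 (delete): buf='redgoblu' undo_depth=4 redo_depth=0
After op 7 (delete): buf='redg' undo_depth=5 redo_depth=0
After op 8 (undo): buf='redgoblu' undo_depth=4 redo_depth=1
After op 9 (undo): buf='redgoblue' undo_depth=3 redo_depth=2
After op 10 (undo): buf='redgo' undo_depth=2 redo_depth=3

Answer: yes yes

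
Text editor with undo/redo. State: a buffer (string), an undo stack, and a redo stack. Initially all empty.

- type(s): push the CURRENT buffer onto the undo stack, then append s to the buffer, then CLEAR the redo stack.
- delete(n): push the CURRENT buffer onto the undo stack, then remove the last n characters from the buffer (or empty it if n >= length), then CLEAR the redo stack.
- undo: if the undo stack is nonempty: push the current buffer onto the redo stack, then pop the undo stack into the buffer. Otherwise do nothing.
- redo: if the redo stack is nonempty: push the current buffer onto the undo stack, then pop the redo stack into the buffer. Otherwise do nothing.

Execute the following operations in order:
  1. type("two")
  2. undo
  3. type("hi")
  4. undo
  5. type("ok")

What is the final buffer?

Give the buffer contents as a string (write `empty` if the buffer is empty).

After op 1 (type): buf='two' undo_depth=1 redo_depth=0
After op 2 (undo): buf='(empty)' undo_depth=0 redo_depth=1
After op 3 (type): buf='hi' undo_depth=1 redo_depth=0
After op 4 (undo): buf='(empty)' undo_depth=0 redo_depth=1
After op 5 (type): buf='ok' undo_depth=1 redo_depth=0

Answer: ok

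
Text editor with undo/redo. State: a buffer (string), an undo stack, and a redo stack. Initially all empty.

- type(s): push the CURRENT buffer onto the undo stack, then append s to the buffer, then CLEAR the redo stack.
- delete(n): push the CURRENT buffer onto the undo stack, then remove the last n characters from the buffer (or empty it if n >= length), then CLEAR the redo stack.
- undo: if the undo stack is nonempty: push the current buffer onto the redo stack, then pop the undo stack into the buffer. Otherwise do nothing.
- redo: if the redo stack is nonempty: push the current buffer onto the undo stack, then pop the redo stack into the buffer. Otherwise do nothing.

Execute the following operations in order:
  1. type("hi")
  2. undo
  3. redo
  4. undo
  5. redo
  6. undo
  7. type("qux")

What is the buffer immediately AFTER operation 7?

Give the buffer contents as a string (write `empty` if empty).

Answer: qux

Derivation:
After op 1 (type): buf='hi' undo_depth=1 redo_depth=0
After op 2 (undo): buf='(empty)' undo_depth=0 redo_depth=1
After op 3 (redo): buf='hi' undo_depth=1 redo_depth=0
After op 4 (undo): buf='(empty)' undo_depth=0 redo_depth=1
After op 5 (redo): buf='hi' undo_depth=1 redo_depth=0
After op 6 (undo): buf='(empty)' undo_depth=0 redo_depth=1
After op 7 (type): buf='qux' undo_depth=1 redo_depth=0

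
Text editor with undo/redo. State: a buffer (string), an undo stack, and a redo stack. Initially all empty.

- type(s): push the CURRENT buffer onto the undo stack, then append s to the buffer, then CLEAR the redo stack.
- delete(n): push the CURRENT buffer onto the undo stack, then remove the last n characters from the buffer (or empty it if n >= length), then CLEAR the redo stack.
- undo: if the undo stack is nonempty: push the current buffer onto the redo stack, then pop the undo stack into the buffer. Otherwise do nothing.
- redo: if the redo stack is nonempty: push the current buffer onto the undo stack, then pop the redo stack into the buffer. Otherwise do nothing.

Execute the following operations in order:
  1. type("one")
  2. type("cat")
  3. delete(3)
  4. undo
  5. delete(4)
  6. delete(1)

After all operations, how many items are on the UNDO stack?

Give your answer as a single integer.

After op 1 (type): buf='one' undo_depth=1 redo_depth=0
After op 2 (type): buf='onecat' undo_depth=2 redo_depth=0
After op 3 (delete): buf='one' undo_depth=3 redo_depth=0
After op 4 (undo): buf='onecat' undo_depth=2 redo_depth=1
After op 5 (delete): buf='on' undo_depth=3 redo_depth=0
After op 6 (delete): buf='o' undo_depth=4 redo_depth=0

Answer: 4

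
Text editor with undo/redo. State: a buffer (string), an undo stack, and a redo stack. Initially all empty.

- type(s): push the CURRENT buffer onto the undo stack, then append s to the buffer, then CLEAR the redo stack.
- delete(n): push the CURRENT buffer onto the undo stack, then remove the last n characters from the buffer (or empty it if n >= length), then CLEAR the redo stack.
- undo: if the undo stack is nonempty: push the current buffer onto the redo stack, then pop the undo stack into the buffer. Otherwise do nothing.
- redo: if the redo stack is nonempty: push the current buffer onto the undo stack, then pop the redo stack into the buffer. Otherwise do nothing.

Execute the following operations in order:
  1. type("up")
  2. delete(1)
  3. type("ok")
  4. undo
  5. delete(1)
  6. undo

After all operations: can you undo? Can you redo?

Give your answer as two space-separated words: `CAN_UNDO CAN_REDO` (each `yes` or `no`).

After op 1 (type): buf='up' undo_depth=1 redo_depth=0
After op 2 (delete): buf='u' undo_depth=2 redo_depth=0
After op 3 (type): buf='uok' undo_depth=3 redo_depth=0
After op 4 (undo): buf='u' undo_depth=2 redo_depth=1
After op 5 (delete): buf='(empty)' undo_depth=3 redo_depth=0
After op 6 (undo): buf='u' undo_depth=2 redo_depth=1

Answer: yes yes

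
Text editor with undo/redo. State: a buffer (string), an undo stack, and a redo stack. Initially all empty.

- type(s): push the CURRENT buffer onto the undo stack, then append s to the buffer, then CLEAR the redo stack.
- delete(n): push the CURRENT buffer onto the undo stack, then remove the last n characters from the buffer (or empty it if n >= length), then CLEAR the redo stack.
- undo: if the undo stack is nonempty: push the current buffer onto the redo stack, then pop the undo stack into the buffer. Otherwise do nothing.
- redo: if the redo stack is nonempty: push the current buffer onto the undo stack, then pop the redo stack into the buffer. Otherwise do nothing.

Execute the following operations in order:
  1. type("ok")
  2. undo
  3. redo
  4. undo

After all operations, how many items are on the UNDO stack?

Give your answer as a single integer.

Answer: 0

Derivation:
After op 1 (type): buf='ok' undo_depth=1 redo_depth=0
After op 2 (undo): buf='(empty)' undo_depth=0 redo_depth=1
After op 3 (redo): buf='ok' undo_depth=1 redo_depth=0
After op 4 (undo): buf='(empty)' undo_depth=0 redo_depth=1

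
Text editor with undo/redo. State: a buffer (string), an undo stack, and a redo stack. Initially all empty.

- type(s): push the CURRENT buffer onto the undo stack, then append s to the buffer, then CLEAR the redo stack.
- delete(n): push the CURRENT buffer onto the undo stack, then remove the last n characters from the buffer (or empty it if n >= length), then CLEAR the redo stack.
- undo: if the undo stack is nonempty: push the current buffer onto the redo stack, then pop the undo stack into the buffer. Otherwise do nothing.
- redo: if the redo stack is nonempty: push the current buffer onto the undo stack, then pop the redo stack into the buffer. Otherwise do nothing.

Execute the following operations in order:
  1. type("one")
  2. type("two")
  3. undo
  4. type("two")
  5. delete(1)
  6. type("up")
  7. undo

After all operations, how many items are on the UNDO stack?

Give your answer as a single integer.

After op 1 (type): buf='one' undo_depth=1 redo_depth=0
After op 2 (type): buf='onetwo' undo_depth=2 redo_depth=0
After op 3 (undo): buf='one' undo_depth=1 redo_depth=1
After op 4 (type): buf='onetwo' undo_depth=2 redo_depth=0
After op 5 (delete): buf='onetw' undo_depth=3 redo_depth=0
After op 6 (type): buf='onetwup' undo_depth=4 redo_depth=0
After op 7 (undo): buf='onetw' undo_depth=3 redo_depth=1

Answer: 3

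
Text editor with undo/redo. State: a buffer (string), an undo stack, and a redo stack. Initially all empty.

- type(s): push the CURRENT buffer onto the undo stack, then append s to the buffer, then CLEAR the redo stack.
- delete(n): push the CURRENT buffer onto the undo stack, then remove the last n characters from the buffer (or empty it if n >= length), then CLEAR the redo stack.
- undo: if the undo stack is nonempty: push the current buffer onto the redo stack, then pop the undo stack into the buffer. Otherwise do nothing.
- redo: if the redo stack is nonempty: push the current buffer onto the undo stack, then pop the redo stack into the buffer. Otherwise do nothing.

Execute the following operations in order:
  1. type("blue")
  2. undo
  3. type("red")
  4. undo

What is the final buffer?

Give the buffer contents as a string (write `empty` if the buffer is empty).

After op 1 (type): buf='blue' undo_depth=1 redo_depth=0
After op 2 (undo): buf='(empty)' undo_depth=0 redo_depth=1
After op 3 (type): buf='red' undo_depth=1 redo_depth=0
After op 4 (undo): buf='(empty)' undo_depth=0 redo_depth=1

Answer: empty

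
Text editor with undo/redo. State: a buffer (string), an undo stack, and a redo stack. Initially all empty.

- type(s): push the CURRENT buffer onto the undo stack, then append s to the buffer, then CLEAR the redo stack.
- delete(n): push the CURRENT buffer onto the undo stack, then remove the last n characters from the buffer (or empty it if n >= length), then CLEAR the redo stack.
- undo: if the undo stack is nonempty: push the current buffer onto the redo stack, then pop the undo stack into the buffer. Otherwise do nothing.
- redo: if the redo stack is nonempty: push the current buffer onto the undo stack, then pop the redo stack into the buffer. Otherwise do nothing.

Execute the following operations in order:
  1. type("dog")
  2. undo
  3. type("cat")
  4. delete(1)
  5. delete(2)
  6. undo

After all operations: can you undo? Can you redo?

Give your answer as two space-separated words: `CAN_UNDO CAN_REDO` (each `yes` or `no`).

After op 1 (type): buf='dog' undo_depth=1 redo_depth=0
After op 2 (undo): buf='(empty)' undo_depth=0 redo_depth=1
After op 3 (type): buf='cat' undo_depth=1 redo_depth=0
After op 4 (delete): buf='ca' undo_depth=2 redo_depth=0
After op 5 (delete): buf='(empty)' undo_depth=3 redo_depth=0
After op 6 (undo): buf='ca' undo_depth=2 redo_depth=1

Answer: yes yes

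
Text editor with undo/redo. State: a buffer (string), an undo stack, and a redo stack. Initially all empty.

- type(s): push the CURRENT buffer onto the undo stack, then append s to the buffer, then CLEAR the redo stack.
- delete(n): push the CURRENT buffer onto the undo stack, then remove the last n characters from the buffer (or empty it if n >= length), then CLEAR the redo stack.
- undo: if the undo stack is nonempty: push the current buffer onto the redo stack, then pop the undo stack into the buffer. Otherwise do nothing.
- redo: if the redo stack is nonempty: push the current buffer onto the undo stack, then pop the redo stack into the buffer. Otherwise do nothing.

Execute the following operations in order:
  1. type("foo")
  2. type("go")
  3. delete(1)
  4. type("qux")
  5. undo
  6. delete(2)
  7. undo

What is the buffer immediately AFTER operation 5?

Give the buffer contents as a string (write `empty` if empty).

After op 1 (type): buf='foo' undo_depth=1 redo_depth=0
After op 2 (type): buf='foogo' undo_depth=2 redo_depth=0
After op 3 (delete): buf='foog' undo_depth=3 redo_depth=0
After op 4 (type): buf='foogqux' undo_depth=4 redo_depth=0
After op 5 (undo): buf='foog' undo_depth=3 redo_depth=1

Answer: foog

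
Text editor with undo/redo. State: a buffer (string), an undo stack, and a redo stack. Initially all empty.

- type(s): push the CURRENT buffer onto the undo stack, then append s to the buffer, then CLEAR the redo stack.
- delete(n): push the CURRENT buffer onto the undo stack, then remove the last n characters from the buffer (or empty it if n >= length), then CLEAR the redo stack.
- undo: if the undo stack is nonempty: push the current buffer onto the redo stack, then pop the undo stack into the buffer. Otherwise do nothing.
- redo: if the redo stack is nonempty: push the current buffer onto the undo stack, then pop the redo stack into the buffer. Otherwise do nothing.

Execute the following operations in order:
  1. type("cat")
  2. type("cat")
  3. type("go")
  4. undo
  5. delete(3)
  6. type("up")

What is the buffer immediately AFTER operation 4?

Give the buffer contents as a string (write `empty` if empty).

Answer: catcat

Derivation:
After op 1 (type): buf='cat' undo_depth=1 redo_depth=0
After op 2 (type): buf='catcat' undo_depth=2 redo_depth=0
After op 3 (type): buf='catcatgo' undo_depth=3 redo_depth=0
After op 4 (undo): buf='catcat' undo_depth=2 redo_depth=1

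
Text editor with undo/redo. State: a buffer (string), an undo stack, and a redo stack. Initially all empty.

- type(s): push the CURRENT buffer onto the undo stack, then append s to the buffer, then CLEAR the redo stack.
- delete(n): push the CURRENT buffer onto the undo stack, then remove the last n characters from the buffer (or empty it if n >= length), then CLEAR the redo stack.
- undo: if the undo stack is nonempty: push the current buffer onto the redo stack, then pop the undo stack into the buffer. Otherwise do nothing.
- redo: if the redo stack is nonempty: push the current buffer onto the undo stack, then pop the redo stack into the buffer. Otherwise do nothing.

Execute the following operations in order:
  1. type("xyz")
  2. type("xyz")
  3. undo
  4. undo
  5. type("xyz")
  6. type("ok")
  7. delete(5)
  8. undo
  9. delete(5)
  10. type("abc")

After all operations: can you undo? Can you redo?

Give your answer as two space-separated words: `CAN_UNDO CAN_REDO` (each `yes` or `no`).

After op 1 (type): buf='xyz' undo_depth=1 redo_depth=0
After op 2 (type): buf='xyzxyz' undo_depth=2 redo_depth=0
After op 3 (undo): buf='xyz' undo_depth=1 redo_depth=1
After op 4 (undo): buf='(empty)' undo_depth=0 redo_depth=2
After op 5 (type): buf='xyz' undo_depth=1 redo_depth=0
After op 6 (type): buf='xyzok' undo_depth=2 redo_depth=0
After op 7 (delete): buf='(empty)' undo_depth=3 redo_depth=0
After op 8 (undo): buf='xyzok' undo_depth=2 redo_depth=1
After op 9 (delete): buf='(empty)' undo_depth=3 redo_depth=0
After op 10 (type): buf='abc' undo_depth=4 redo_depth=0

Answer: yes no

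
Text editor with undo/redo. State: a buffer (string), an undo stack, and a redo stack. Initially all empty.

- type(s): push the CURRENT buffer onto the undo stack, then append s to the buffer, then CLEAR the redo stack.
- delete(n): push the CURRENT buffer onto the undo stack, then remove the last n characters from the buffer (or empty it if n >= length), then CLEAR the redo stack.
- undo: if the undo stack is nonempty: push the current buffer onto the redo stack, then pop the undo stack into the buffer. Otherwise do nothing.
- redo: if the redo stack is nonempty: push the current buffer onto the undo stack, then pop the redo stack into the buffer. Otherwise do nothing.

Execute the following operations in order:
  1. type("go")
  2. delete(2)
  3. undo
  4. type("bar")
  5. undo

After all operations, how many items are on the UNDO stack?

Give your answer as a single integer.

Answer: 1

Derivation:
After op 1 (type): buf='go' undo_depth=1 redo_depth=0
After op 2 (delete): buf='(empty)' undo_depth=2 redo_depth=0
After op 3 (undo): buf='go' undo_depth=1 redo_depth=1
After op 4 (type): buf='gobar' undo_depth=2 redo_depth=0
After op 5 (undo): buf='go' undo_depth=1 redo_depth=1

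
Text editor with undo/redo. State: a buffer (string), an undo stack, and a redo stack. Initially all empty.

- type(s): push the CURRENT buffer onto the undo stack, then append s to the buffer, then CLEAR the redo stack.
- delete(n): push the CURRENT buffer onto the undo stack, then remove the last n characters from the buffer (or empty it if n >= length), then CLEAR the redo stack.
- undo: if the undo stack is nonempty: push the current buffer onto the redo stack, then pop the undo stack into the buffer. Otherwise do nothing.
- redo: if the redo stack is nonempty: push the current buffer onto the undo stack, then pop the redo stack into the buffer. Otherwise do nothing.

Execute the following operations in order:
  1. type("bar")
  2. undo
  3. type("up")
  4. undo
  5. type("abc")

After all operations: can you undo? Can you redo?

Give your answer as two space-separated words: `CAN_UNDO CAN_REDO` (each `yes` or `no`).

After op 1 (type): buf='bar' undo_depth=1 redo_depth=0
After op 2 (undo): buf='(empty)' undo_depth=0 redo_depth=1
After op 3 (type): buf='up' undo_depth=1 redo_depth=0
After op 4 (undo): buf='(empty)' undo_depth=0 redo_depth=1
After op 5 (type): buf='abc' undo_depth=1 redo_depth=0

Answer: yes no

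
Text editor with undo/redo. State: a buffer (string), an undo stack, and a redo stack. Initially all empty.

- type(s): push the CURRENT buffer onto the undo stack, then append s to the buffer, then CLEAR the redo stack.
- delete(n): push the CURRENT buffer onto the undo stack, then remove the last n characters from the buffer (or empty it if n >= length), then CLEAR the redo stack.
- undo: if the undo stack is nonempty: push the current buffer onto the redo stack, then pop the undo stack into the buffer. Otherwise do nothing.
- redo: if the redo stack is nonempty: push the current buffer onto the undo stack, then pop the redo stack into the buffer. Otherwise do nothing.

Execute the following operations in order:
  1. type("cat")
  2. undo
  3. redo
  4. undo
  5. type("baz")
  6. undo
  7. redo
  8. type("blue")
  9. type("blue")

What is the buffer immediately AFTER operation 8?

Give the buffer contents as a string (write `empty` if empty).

After op 1 (type): buf='cat' undo_depth=1 redo_depth=0
After op 2 (undo): buf='(empty)' undo_depth=0 redo_depth=1
After op 3 (redo): buf='cat' undo_depth=1 redo_depth=0
After op 4 (undo): buf='(empty)' undo_depth=0 redo_depth=1
After op 5 (type): buf='baz' undo_depth=1 redo_depth=0
After op 6 (undo): buf='(empty)' undo_depth=0 redo_depth=1
After op 7 (redo): buf='baz' undo_depth=1 redo_depth=0
After op 8 (type): buf='bazblue' undo_depth=2 redo_depth=0

Answer: bazblue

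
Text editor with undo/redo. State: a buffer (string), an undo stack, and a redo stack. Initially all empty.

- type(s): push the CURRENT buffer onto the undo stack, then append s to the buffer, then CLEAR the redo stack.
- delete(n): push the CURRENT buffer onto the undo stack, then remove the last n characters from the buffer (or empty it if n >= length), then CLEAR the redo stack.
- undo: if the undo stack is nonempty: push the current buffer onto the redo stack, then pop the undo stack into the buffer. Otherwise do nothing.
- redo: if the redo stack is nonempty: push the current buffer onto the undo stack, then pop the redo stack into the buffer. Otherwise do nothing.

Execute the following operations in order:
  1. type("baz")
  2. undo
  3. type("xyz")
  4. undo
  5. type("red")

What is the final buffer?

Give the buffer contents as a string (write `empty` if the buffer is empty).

After op 1 (type): buf='baz' undo_depth=1 redo_depth=0
After op 2 (undo): buf='(empty)' undo_depth=0 redo_depth=1
After op 3 (type): buf='xyz' undo_depth=1 redo_depth=0
After op 4 (undo): buf='(empty)' undo_depth=0 redo_depth=1
After op 5 (type): buf='red' undo_depth=1 redo_depth=0

Answer: red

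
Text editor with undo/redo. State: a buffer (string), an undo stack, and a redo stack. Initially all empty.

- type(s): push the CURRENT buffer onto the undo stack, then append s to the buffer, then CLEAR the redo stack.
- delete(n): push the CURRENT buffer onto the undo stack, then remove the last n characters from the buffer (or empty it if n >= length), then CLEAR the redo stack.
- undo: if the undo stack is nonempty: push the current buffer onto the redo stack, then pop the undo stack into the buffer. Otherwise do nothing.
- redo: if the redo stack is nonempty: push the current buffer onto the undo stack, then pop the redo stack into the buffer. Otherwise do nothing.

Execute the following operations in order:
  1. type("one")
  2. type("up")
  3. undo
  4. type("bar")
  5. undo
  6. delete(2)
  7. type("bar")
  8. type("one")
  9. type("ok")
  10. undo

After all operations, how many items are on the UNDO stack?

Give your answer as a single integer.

Answer: 4

Derivation:
After op 1 (type): buf='one' undo_depth=1 redo_depth=0
After op 2 (type): buf='oneup' undo_depth=2 redo_depth=0
After op 3 (undo): buf='one' undo_depth=1 redo_depth=1
After op 4 (type): buf='onebar' undo_depth=2 redo_depth=0
After op 5 (undo): buf='one' undo_depth=1 redo_depth=1
After op 6 (delete): buf='o' undo_depth=2 redo_depth=0
After op 7 (type): buf='obar' undo_depth=3 redo_depth=0
After op 8 (type): buf='obarone' undo_depth=4 redo_depth=0
After op 9 (type): buf='obaroneok' undo_depth=5 redo_depth=0
After op 10 (undo): buf='obarone' undo_depth=4 redo_depth=1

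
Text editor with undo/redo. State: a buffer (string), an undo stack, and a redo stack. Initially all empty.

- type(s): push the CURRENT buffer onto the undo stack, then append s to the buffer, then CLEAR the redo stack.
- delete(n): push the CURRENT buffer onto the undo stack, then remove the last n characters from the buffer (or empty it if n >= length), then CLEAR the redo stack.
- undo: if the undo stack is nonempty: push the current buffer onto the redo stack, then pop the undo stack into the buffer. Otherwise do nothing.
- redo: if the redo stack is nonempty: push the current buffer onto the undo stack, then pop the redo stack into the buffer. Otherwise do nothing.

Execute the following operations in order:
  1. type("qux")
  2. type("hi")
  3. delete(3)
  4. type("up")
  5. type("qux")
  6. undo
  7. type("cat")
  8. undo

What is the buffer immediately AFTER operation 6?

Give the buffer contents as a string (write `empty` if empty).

Answer: quup

Derivation:
After op 1 (type): buf='qux' undo_depth=1 redo_depth=0
After op 2 (type): buf='quxhi' undo_depth=2 redo_depth=0
After op 3 (delete): buf='qu' undo_depth=3 redo_depth=0
After op 4 (type): buf='quup' undo_depth=4 redo_depth=0
After op 5 (type): buf='quupqux' undo_depth=5 redo_depth=0
After op 6 (undo): buf='quup' undo_depth=4 redo_depth=1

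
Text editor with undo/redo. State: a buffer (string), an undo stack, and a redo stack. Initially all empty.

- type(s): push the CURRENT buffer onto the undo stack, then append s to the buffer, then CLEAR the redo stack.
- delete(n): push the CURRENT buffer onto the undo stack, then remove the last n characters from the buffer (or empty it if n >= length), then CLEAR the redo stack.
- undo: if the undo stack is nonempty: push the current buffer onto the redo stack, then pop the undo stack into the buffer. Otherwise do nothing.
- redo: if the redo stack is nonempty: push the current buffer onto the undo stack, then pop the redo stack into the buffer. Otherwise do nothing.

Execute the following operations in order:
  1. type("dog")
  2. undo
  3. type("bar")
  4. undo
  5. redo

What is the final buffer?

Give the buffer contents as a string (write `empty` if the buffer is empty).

After op 1 (type): buf='dog' undo_depth=1 redo_depth=0
After op 2 (undo): buf='(empty)' undo_depth=0 redo_depth=1
After op 3 (type): buf='bar' undo_depth=1 redo_depth=0
After op 4 (undo): buf='(empty)' undo_depth=0 redo_depth=1
After op 5 (redo): buf='bar' undo_depth=1 redo_depth=0

Answer: bar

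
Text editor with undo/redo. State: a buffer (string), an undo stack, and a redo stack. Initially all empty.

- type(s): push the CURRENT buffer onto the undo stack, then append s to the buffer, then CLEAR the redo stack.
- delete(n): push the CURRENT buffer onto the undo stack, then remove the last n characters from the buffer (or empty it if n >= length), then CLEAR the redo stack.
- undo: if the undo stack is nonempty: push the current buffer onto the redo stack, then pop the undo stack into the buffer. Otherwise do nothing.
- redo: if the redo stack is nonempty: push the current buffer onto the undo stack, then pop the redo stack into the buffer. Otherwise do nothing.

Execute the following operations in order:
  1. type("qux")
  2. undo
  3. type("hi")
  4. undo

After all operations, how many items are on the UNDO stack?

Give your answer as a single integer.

After op 1 (type): buf='qux' undo_depth=1 redo_depth=0
After op 2 (undo): buf='(empty)' undo_depth=0 redo_depth=1
After op 3 (type): buf='hi' undo_depth=1 redo_depth=0
After op 4 (undo): buf='(empty)' undo_depth=0 redo_depth=1

Answer: 0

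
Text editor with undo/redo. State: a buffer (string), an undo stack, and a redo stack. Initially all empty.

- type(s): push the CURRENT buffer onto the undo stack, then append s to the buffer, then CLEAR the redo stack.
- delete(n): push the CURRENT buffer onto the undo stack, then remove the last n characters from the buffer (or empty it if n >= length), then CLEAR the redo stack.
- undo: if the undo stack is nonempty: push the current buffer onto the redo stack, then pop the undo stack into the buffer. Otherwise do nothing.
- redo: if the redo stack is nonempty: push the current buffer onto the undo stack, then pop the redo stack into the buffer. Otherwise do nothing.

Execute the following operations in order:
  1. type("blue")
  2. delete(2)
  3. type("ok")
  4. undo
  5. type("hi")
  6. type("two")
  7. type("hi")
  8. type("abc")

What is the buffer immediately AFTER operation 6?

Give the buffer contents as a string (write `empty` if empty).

Answer: blhitwo

Derivation:
After op 1 (type): buf='blue' undo_depth=1 redo_depth=0
After op 2 (delete): buf='bl' undo_depth=2 redo_depth=0
After op 3 (type): buf='blok' undo_depth=3 redo_depth=0
After op 4 (undo): buf='bl' undo_depth=2 redo_depth=1
After op 5 (type): buf='blhi' undo_depth=3 redo_depth=0
After op 6 (type): buf='blhitwo' undo_depth=4 redo_depth=0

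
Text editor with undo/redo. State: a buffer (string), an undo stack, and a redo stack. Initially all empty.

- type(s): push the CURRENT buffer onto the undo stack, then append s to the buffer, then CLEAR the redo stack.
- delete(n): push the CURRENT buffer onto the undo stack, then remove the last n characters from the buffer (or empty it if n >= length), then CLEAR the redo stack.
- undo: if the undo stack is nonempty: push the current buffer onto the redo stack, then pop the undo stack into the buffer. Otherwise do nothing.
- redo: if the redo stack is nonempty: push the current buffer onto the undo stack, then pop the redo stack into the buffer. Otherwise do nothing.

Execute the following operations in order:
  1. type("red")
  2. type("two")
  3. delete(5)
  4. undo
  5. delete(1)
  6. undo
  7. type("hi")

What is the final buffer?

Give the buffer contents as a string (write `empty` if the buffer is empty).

Answer: redtwohi

Derivation:
After op 1 (type): buf='red' undo_depth=1 redo_depth=0
After op 2 (type): buf='redtwo' undo_depth=2 redo_depth=0
After op 3 (delete): buf='r' undo_depth=3 redo_depth=0
After op 4 (undo): buf='redtwo' undo_depth=2 redo_depth=1
After op 5 (delete): buf='redtw' undo_depth=3 redo_depth=0
After op 6 (undo): buf='redtwo' undo_depth=2 redo_depth=1
After op 7 (type): buf='redtwohi' undo_depth=3 redo_depth=0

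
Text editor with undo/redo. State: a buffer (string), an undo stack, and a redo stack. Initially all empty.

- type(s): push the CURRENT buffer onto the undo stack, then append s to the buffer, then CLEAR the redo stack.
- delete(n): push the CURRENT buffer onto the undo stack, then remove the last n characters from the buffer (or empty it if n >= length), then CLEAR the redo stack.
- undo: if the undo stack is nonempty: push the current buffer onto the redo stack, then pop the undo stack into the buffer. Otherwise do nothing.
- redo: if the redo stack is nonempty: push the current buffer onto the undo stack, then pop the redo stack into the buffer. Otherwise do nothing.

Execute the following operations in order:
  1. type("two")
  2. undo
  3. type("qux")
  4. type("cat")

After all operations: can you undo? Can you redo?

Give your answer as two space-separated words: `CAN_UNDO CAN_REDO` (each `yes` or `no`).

After op 1 (type): buf='two' undo_depth=1 redo_depth=0
After op 2 (undo): buf='(empty)' undo_depth=0 redo_depth=1
After op 3 (type): buf='qux' undo_depth=1 redo_depth=0
After op 4 (type): buf='quxcat' undo_depth=2 redo_depth=0

Answer: yes no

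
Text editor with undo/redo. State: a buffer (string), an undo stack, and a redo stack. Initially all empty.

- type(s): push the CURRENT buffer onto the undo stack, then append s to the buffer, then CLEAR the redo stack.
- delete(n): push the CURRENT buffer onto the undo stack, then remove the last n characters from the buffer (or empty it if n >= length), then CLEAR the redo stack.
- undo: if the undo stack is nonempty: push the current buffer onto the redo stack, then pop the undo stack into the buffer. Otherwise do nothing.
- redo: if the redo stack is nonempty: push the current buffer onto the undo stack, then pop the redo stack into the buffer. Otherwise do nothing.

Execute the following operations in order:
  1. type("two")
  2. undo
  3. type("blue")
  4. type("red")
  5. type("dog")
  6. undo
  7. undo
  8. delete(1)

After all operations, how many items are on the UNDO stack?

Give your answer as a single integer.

After op 1 (type): buf='two' undo_depth=1 redo_depth=0
After op 2 (undo): buf='(empty)' undo_depth=0 redo_depth=1
After op 3 (type): buf='blue' undo_depth=1 redo_depth=0
After op 4 (type): buf='bluered' undo_depth=2 redo_depth=0
After op 5 (type): buf='bluereddog' undo_depth=3 redo_depth=0
After op 6 (undo): buf='bluered' undo_depth=2 redo_depth=1
After op 7 (undo): buf='blue' undo_depth=1 redo_depth=2
After op 8 (delete): buf='blu' undo_depth=2 redo_depth=0

Answer: 2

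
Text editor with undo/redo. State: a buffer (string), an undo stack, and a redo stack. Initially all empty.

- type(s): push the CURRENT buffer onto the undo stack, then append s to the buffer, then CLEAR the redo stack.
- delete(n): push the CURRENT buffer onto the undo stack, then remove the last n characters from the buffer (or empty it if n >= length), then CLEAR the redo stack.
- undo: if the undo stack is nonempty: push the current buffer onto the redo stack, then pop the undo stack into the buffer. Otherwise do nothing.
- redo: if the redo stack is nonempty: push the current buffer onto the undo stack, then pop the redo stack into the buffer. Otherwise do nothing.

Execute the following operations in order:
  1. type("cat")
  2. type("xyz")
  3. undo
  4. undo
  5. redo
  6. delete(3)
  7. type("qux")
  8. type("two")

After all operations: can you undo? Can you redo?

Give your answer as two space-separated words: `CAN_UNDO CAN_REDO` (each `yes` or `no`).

After op 1 (type): buf='cat' undo_depth=1 redo_depth=0
After op 2 (type): buf='catxyz' undo_depth=2 redo_depth=0
After op 3 (undo): buf='cat' undo_depth=1 redo_depth=1
After op 4 (undo): buf='(empty)' undo_depth=0 redo_depth=2
After op 5 (redo): buf='cat' undo_depth=1 redo_depth=1
After op 6 (delete): buf='(empty)' undo_depth=2 redo_depth=0
After op 7 (type): buf='qux' undo_depth=3 redo_depth=0
After op 8 (type): buf='quxtwo' undo_depth=4 redo_depth=0

Answer: yes no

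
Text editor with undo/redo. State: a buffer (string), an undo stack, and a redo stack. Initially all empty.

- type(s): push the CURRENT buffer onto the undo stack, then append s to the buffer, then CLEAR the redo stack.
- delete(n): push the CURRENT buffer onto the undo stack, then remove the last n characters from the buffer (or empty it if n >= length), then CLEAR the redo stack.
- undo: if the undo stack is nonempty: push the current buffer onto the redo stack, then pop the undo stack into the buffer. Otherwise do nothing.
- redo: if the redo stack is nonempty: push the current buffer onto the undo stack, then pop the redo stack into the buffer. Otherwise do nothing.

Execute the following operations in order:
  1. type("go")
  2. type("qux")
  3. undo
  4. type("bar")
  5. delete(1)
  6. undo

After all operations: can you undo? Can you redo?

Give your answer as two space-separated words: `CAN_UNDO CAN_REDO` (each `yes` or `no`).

Answer: yes yes

Derivation:
After op 1 (type): buf='go' undo_depth=1 redo_depth=0
After op 2 (type): buf='goqux' undo_depth=2 redo_depth=0
After op 3 (undo): buf='go' undo_depth=1 redo_depth=1
After op 4 (type): buf='gobar' undo_depth=2 redo_depth=0
After op 5 (delete): buf='goba' undo_depth=3 redo_depth=0
After op 6 (undo): buf='gobar' undo_depth=2 redo_depth=1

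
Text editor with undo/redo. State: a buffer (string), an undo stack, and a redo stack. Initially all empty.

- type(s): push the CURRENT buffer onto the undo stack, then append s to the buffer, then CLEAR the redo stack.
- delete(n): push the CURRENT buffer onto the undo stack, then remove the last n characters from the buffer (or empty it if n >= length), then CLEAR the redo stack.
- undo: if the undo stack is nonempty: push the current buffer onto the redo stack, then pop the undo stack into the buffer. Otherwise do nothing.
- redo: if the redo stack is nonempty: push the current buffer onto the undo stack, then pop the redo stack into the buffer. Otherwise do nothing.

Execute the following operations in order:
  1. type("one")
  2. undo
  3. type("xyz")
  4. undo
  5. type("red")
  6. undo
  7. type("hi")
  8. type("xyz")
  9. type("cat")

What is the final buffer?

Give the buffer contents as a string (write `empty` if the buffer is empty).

Answer: hixyzcat

Derivation:
After op 1 (type): buf='one' undo_depth=1 redo_depth=0
After op 2 (undo): buf='(empty)' undo_depth=0 redo_depth=1
After op 3 (type): buf='xyz' undo_depth=1 redo_depth=0
After op 4 (undo): buf='(empty)' undo_depth=0 redo_depth=1
After op 5 (type): buf='red' undo_depth=1 redo_depth=0
After op 6 (undo): buf='(empty)' undo_depth=0 redo_depth=1
After op 7 (type): buf='hi' undo_depth=1 redo_depth=0
After op 8 (type): buf='hixyz' undo_depth=2 redo_depth=0
After op 9 (type): buf='hixyzcat' undo_depth=3 redo_depth=0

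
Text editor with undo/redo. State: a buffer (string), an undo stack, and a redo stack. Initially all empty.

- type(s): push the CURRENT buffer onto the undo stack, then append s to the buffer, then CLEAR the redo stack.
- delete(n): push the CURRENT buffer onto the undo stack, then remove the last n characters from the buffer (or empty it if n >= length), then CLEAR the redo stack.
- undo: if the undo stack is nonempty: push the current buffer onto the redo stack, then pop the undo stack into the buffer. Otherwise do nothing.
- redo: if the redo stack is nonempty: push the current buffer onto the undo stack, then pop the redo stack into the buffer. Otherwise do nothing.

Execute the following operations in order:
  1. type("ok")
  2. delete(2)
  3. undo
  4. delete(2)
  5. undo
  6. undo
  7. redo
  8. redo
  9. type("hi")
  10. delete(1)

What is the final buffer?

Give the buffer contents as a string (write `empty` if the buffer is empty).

Answer: h

Derivation:
After op 1 (type): buf='ok' undo_depth=1 redo_depth=0
After op 2 (delete): buf='(empty)' undo_depth=2 redo_depth=0
After op 3 (undo): buf='ok' undo_depth=1 redo_depth=1
After op 4 (delete): buf='(empty)' undo_depth=2 redo_depth=0
After op 5 (undo): buf='ok' undo_depth=1 redo_depth=1
After op 6 (undo): buf='(empty)' undo_depth=0 redo_depth=2
After op 7 (redo): buf='ok' undo_depth=1 redo_depth=1
After op 8 (redo): buf='(empty)' undo_depth=2 redo_depth=0
After op 9 (type): buf='hi' undo_depth=3 redo_depth=0
After op 10 (delete): buf='h' undo_depth=4 redo_depth=0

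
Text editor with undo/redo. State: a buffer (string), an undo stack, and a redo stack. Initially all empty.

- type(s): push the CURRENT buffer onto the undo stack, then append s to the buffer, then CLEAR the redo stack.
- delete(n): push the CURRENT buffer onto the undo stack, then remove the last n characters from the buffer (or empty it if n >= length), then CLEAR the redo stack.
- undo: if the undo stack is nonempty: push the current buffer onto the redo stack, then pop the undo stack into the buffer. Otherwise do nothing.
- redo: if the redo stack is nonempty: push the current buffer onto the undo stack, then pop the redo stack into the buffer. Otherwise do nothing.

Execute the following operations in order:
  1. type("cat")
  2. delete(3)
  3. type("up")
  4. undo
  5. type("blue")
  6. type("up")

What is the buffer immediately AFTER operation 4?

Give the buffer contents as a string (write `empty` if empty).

Answer: empty

Derivation:
After op 1 (type): buf='cat' undo_depth=1 redo_depth=0
After op 2 (delete): buf='(empty)' undo_depth=2 redo_depth=0
After op 3 (type): buf='up' undo_depth=3 redo_depth=0
After op 4 (undo): buf='(empty)' undo_depth=2 redo_depth=1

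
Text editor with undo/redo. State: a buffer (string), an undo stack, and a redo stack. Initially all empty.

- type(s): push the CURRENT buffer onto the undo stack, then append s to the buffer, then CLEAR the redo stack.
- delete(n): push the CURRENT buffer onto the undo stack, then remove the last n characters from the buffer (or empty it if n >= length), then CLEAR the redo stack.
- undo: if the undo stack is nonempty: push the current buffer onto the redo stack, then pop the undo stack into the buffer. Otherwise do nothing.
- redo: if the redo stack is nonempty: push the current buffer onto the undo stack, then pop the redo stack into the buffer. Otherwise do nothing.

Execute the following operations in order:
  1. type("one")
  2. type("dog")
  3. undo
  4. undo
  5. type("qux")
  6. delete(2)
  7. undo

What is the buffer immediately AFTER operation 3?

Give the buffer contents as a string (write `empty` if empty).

Answer: one

Derivation:
After op 1 (type): buf='one' undo_depth=1 redo_depth=0
After op 2 (type): buf='onedog' undo_depth=2 redo_depth=0
After op 3 (undo): buf='one' undo_depth=1 redo_depth=1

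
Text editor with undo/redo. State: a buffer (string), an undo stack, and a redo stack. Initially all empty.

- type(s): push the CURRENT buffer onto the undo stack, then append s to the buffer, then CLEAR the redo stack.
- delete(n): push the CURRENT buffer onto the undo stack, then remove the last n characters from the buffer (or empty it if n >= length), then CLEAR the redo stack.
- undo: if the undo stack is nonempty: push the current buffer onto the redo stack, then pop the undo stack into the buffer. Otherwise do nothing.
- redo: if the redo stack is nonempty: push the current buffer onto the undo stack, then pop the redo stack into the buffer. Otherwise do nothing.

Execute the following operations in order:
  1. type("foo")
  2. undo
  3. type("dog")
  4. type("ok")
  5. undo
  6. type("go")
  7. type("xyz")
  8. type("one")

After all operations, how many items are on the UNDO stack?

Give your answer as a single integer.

After op 1 (type): buf='foo' undo_depth=1 redo_depth=0
After op 2 (undo): buf='(empty)' undo_depth=0 redo_depth=1
After op 3 (type): buf='dog' undo_depth=1 redo_depth=0
After op 4 (type): buf='dogok' undo_depth=2 redo_depth=0
After op 5 (undo): buf='dog' undo_depth=1 redo_depth=1
After op 6 (type): buf='doggo' undo_depth=2 redo_depth=0
After op 7 (type): buf='doggoxyz' undo_depth=3 redo_depth=0
After op 8 (type): buf='doggoxyzone' undo_depth=4 redo_depth=0

Answer: 4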